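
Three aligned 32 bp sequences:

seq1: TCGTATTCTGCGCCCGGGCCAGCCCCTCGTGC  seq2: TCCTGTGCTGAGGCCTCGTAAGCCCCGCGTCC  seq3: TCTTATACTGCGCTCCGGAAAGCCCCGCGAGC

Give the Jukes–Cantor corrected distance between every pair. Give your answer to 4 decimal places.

seq1–seq2: 11/32 sites differ → p = 0.34375, d = −0.75 ln(1 − 0.458333) = 0.459828 ≈ 0.4598.
seq1–seq3: 8/32 sites differ → p = 0.25, d = −0.75 ln(1 − 0.333333) = 0.304098 ≈ 0.3041.
seq2–seq3: 11/32 sites differ → p = 0.34375, d = −0.75 ln(1 − 0.458333) = 0.459828 ≈ 0.4598.

d(seq1,seq2) = 0.4598, d(seq1,seq3) = 0.3041, d(seq2,seq3) = 0.4598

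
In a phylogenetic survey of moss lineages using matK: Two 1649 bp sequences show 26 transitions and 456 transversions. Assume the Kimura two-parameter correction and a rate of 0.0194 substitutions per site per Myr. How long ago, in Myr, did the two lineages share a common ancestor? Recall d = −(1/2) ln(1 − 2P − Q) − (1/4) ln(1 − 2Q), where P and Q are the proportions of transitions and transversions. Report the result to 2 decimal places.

9.93

P = 26/1649 ≈ 0.015767 and Q = 456/1649 ≈ 0.276531.
Under the Kimura two-parameter model, d = −½ ln(1 − 2P − Q) − ¼ ln(1 − 2Q).
1 − 2P − Q = 0.691935, giving −½ ln(0.691935) = 0.184132.
1 − 2Q = 0.446938, giving −¼ ln(0.446938) = 0.201334.
d = 0.184132 + 0.201334 = 0.385466.
Under a molecular clock d = 2μt, so t = d/(2μ) = 0.385466 / (2 × 0.0194) = 9.93 Myr.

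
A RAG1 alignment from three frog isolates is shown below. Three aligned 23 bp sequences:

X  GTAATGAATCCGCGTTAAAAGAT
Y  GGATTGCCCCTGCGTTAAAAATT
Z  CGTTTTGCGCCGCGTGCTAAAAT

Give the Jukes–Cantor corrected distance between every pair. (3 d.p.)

X–Y: 8/23 sites differ → p ≈ 0.347826, d = −0.75 ln(1 − 0.463768) = 0.467391 ≈ 0.467.
X–Z: 12/23 sites differ → p ≈ 0.521739, d = −0.75 ln(1 − 0.695652) = 0.892188 ≈ 0.892.
Y–Z: 10/23 sites differ → p ≈ 0.434783, d = −0.75 ln(1 − 0.579711) = 0.650110 ≈ 0.650.

d(X,Y) = 0.467, d(X,Z) = 0.892, d(Y,Z) = 0.650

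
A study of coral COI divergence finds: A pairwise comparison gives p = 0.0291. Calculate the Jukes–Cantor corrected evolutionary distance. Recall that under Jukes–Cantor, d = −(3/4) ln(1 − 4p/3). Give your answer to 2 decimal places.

0.03

d = −(3/4) ln(1 − 4p/3) = −0.75 ln(1 − 0.0388) = −0.75 ln(0.9612)
  = −0.75 × (-0.039573) = 0.029680 substitutions/site.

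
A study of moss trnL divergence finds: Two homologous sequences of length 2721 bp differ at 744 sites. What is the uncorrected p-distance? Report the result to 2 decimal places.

p = 744/2721 = 0.273428… ≈ 0.27 (to 2 d.p.).

0.27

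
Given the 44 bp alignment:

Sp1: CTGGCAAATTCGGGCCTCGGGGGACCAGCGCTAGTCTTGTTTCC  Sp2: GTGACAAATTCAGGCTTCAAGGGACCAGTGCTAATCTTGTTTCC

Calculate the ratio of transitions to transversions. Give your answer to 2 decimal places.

7.00

Transitions are A↔G and C↔T; transversions are all other mismatches.
Transitions: 7. Transversions: 1.
R = 7/1 = 7.00.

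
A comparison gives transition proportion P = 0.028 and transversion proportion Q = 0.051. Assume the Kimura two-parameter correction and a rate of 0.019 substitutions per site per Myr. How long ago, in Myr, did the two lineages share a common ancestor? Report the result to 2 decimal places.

2.20

Under the Kimura two-parameter model, d = −½ ln(1 − 2P − Q) − ¼ ln(1 − 2Q).
1 − 2P − Q = 0.893, giving −½ ln(0.893) = 0.056584.
1 − 2Q = 0.898, giving −¼ ln(0.898) = 0.026896.
d = 0.056584 + 0.026896 = 0.083480.
Under a molecular clock d = 2μt, so t = d/(2μ) = 0.083480 / (2 × 0.019) = 2.20 Myr.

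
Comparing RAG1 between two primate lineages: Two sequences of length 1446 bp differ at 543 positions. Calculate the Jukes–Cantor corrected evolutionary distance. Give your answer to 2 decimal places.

p = 543/1446 ≈ 0.375519.
d = −(3/4) ln(1 − 4p/3) = −0.75 ln(1 − 0.500692) = −0.75 ln(0.499308)
  = −0.75 × (-0.694532) = 0.520899 substitutions/site.

0.52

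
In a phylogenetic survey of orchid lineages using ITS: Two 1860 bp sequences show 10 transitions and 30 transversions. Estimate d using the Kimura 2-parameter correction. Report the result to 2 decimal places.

P = 10/1860 ≈ 0.005376 and Q = 30/1860 ≈ 0.016129.
Under the Kimura two-parameter model, d = −½ ln(1 − 2P − Q) − ¼ ln(1 − 2Q).
1 − 2P − Q = 0.973119, giving −½ ln(0.973119) = 0.013624.
1 − 2Q = 0.967742, giving −¼ ln(0.967742) = 0.008197.
d = 0.013624 + 0.008197 = 0.021821.

0.02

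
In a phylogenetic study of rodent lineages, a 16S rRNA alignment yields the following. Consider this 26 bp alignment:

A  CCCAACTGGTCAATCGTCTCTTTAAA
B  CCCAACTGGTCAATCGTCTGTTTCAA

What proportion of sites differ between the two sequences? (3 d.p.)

The sequences differ at 2 of 26 positions (sites 20, 24).
p = 2/26 = 0.076923… ≈ 0.077 (to 3 d.p.).

0.077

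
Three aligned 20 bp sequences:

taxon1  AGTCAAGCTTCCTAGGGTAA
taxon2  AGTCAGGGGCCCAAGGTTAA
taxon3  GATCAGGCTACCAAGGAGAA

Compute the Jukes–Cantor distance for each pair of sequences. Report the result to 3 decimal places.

d(taxon1,taxon2) = 0.383, d(taxon1,taxon3) = 0.471, d(taxon2,taxon3) = 0.471

taxon1–taxon2: 6/20 sites differ → p = 0.3, d = −0.75 ln(1 − 0.4) = 0.383119 ≈ 0.383.
taxon1–taxon3: 7/20 sites differ → p = 0.35, d = −0.75 ln(1 − 0.466667) = 0.471457 ≈ 0.471.
taxon2–taxon3: 7/20 sites differ → p = 0.35, d = −0.75 ln(1 − 0.466667) = 0.471457 ≈ 0.471.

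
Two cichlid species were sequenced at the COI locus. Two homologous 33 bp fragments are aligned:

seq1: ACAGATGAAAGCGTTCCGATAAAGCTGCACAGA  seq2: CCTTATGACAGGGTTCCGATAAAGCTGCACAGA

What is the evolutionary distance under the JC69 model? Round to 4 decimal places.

0.1693

The sequences differ at 5 of 33 sites (1, 3, 4, 9, 12), so p = 5/33 ≈ 0.151515.
d = −(3/4) ln(1 − 4p/3) = −0.75 ln(1 − 0.20202) = −0.75 ln(0.79798)
  = −0.75 × (-0.225672) = 0.169254 substitutions/site.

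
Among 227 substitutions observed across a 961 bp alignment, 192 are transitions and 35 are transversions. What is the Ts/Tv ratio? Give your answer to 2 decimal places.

R = 192/35 = 5.485714… ≈ 5.49 (to 2 d.p.).

5.49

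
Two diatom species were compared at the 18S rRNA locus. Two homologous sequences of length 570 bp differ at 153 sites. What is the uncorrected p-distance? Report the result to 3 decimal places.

0.268

p = 153/570 = 0.268421… ≈ 0.268 (to 3 d.p.).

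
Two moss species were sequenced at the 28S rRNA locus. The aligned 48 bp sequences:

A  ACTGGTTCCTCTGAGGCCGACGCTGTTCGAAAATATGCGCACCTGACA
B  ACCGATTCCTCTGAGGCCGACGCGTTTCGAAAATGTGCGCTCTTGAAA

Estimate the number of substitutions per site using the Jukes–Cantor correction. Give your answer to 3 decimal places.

The sequences differ at 8 of 48 sites (3, 5, 24, 25, 35, 41, 43, 47), so p = 8/48 ≈ 0.166667.
d = −(3/4) ln(1 − 4p/3) = −0.75 ln(1 − 0.222223) = −0.75 ln(0.777777)
  = −0.75 × (-0.251315) = 0.188486 substitutions/site.

0.188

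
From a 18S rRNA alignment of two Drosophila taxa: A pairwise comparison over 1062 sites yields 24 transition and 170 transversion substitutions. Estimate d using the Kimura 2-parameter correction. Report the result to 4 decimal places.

P = 24/1062 ≈ 0.022599 and Q = 170/1062 ≈ 0.160075.
Under the Kimura two-parameter model, d = −½ ln(1 − 2P − Q) − ¼ ln(1 − 2Q).
1 − 2P − Q = 0.794727, giving −½ ln(0.794727) = 0.114878.
1 − 2Q = 0.67985, giving −¼ ln(0.67985) = 0.096471.
d = 0.114878 + 0.096471 = 0.211349.

0.2113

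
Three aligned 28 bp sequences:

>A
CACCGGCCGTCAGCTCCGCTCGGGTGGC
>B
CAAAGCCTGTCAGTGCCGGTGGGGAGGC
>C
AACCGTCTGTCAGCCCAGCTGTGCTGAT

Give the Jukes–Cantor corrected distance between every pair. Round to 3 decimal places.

d(A,B) = 0.420, d(A,C) = 0.485, d(B,C) = 0.724

A–B: 9/28 sites differ → p ≈ 0.321429, d = −0.75 ln(1 − 0.428572) = 0.419713 ≈ 0.420.
A–C: 10/28 sites differ → p ≈ 0.357143, d = −0.75 ln(1 − 0.476191) = 0.484971 ≈ 0.485.
B–C: 13/28 sites differ → p ≈ 0.464286, d = −0.75 ln(1 − 0.619048) = 0.723811 ≈ 0.724.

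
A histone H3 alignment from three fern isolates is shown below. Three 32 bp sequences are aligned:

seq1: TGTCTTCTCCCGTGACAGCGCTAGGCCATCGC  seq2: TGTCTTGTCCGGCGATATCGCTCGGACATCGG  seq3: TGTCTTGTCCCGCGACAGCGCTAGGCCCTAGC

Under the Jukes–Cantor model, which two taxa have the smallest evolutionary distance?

seq1–seq2: 8/32 differ, p = 0.250, d = 0.304.
seq1–seq3: 4/32 differ, p = 0.125, d = 0.137.
seq2–seq3: 8/32 differ, p = 0.250, d = 0.304.
The smallest distance is between seq1 and seq3.

seq1 and seq3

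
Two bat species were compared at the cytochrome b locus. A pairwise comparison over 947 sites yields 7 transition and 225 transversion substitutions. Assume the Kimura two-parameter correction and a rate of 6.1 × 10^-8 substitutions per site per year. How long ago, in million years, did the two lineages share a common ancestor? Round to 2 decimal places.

2.51

P = 7/947 ≈ 0.007392 and Q = 225/947 ≈ 0.237592.
Under the Kimura two-parameter model, d = −½ ln(1 − 2P − Q) − ¼ ln(1 − 2Q).
1 − 2P − Q = 0.747624, giving −½ ln(0.747624) = 0.145428.
1 − 2Q = 0.524816, giving −¼ ln(0.524816) = 0.161177.
d = 0.145428 + 0.161177 = 0.306605.
Under a molecular clock d = 2μt, so t = d/(2μ) = 0.306605 / (2 × 6.1 × 10^-8) = 2.51 million years.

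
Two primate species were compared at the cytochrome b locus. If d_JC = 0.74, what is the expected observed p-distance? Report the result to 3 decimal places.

p = (3/4)(1 − e^(−4d/3)) = 0.75 × (1 − e^(-0.986667)) = 0.75 × (1 − 0.372817) = 0.470387.

0.470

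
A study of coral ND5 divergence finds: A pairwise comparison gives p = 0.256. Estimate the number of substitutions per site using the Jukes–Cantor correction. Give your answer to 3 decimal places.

d = −(3/4) ln(1 − 4p/3) = −0.75 ln(1 − 0.341333) = −0.75 ln(0.658667)
  = −0.75 × (-0.417537) = 0.313153 substitutions/site.

0.313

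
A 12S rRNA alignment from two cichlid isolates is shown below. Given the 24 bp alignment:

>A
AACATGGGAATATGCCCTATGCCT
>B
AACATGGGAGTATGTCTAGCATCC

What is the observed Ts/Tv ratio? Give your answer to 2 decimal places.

Transitions are A↔G and C↔T; transversions are all other mismatches.
Transitions: 8. Transversions: 1.
R = 8/1 = 8.00.

8.00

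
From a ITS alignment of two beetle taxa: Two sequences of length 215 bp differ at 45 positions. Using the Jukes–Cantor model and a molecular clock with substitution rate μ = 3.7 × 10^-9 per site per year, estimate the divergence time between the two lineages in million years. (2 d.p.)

p = 45/215 ≈ 0.209302.
d = −(3/4) ln(1 − 4p/3) = −0.75 ln(1 − 0.279069) = −0.75 ln(0.720931)
  = −0.75 × (-0.327212) = 0.245409 substitutions/site.
Under a molecular clock d = 2μt, so t = d/(2μ) = 0.245409 / (2 × 3.7 × 10^-9) = 33.16 million years.

33.16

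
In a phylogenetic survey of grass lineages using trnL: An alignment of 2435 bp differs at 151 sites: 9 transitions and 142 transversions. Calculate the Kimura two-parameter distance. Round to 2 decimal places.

0.06

P = 9/2435 ≈ 0.003696 and Q = 142/2435 ≈ 0.058316.
Under the Kimura two-parameter model, d = −½ ln(1 − 2P − Q) − ¼ ln(1 − 2Q).
1 − 2P − Q = 0.934292, giving −½ ln(0.934292) = 0.033983.
1 − 2Q = 0.883368, giving −¼ ln(0.883368) = 0.031003.
d = 0.033983 + 0.031003 = 0.064986.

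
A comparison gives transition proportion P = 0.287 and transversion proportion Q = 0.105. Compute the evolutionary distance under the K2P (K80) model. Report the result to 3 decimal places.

Under the Kimura two-parameter model, d = −½ ln(1 − 2P − Q) − ¼ ln(1 − 2Q).
1 − 2P − Q = 0.321, giving −½ ln(0.321) = 0.568157.
1 − 2Q = 0.79, giving −¼ ln(0.79) = 0.058931.
d = 0.568157 + 0.058931 = 0.627088.

0.627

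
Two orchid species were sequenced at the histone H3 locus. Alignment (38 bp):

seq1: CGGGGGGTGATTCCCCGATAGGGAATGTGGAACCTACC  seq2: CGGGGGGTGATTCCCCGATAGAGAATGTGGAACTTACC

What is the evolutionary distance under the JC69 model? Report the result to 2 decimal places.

0.05

The sequences differ at 2 of 38 sites (22, 34), so p = 2/38 ≈ 0.052632.
d = −(3/4) ln(1 − 4p/3) = −0.75 ln(1 − 0.070176) = −0.75 ln(0.929824)
  = −0.75 × (-0.072760) = 0.054570 substitutions/site.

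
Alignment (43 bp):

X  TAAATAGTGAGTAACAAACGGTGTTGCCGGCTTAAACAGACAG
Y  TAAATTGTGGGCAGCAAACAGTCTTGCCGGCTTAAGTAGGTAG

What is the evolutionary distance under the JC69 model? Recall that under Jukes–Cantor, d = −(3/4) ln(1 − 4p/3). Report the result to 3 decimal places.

0.278

The sequences differ at 10 of 43 sites (6, 10, 12, 14, 20, 23, 36, 37, 40, 41), so p = 10/43 ≈ 0.232558.
d = −(3/4) ln(1 − 4p/3) = −0.75 ln(1 − 0.310077) = −0.75 ln(0.689923)
  = −0.75 × (-0.371175) = 0.278381 substitutions/site.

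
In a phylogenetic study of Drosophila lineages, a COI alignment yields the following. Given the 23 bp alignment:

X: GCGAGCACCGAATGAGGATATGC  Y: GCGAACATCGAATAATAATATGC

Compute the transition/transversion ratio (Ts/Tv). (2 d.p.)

Transitions are A↔G and C↔T; transversions are all other mismatches.
Transitions: 4. Transversions: 1.
R = 4/1 = 4.00.

4.00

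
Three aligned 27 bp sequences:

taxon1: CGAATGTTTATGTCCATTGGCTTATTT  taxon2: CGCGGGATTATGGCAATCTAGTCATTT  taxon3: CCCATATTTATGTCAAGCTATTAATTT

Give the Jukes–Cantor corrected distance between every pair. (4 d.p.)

d(taxon1,taxon2) = 0.5876, d(taxon1,taxon3) = 0.5107, d(taxon2,taxon3) = 0.4408

taxon1–taxon2: 11/27 sites differ → p ≈ 0.407407, d = −0.75 ln(1 − 0.543209) = 0.587647 ≈ 0.5876.
taxon1–taxon3: 10/27 sites differ → p ≈ 0.37037, d = −0.75 ln(1 − 0.493827) = 0.510658 ≈ 0.5107.
taxon2–taxon3: 9/27 sites differ → p ≈ 0.333333, d = −0.75 ln(1 − 0.444444) = 0.440839 ≈ 0.4408.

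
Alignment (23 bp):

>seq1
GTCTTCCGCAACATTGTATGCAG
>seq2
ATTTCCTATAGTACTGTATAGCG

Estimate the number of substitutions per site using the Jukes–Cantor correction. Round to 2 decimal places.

0.89

The sequences differ at 12 of 23 sites, so p = 12/23 ≈ 0.521739.
d = −(3/4) ln(1 − 4p/3) = −0.75 ln(1 − 0.695652) = −0.75 ln(0.304348)
  = −0.75 × (-1.189583) = 0.892187 substitutions/site.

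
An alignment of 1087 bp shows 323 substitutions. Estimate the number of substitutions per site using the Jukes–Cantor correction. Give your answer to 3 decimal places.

0.378

p = 323/1087 ≈ 0.297148.
d = −(3/4) ln(1 − 4p/3) = −0.75 ln(1 − 0.396197) = −0.75 ln(0.603803)
  = −0.75 × (-0.504507) = 0.378380 substitutions/site.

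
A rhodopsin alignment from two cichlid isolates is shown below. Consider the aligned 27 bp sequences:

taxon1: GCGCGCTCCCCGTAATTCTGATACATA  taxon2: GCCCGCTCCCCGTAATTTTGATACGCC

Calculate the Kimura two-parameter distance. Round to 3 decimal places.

0.216

Of 27 sites, 3 differences are transitions and 2 are transversions, so P = 3/27 ≈ 0.111111 and Q = 2/27 ≈ 0.074074.
Under the Kimura two-parameter model, d = −½ ln(1 − 2P − Q) − ¼ ln(1 − 2Q).
1 − 2P − Q = 0.703704, giving −½ ln(0.703704) = 0.175699.
1 − 2Q = 0.851852, giving −¼ ln(0.851852) = 0.040086.
d = 0.175699 + 0.040086 = 0.215785.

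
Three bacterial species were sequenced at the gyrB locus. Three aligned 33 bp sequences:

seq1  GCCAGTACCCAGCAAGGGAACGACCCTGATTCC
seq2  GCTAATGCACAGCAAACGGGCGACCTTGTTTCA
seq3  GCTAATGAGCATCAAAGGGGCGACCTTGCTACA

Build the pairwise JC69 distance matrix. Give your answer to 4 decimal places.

d(seq1,seq2) = 0.4408, d(seq1,seq3) = 0.5587, d(seq2,seq3) = 0.2082

seq1–seq2: 11/33 sites differ → p ≈ 0.333333, d = −0.75 ln(1 − 0.444444) = 0.440839 ≈ 0.4408.
seq1–seq3: 13/33 sites differ → p ≈ 0.393939, d = −0.75 ln(1 − 0.525252) = 0.558728 ≈ 0.5587.
seq2–seq3: 6/33 sites differ → p ≈ 0.181818, d = −0.75 ln(1 − 0.242424) = 0.208224 ≈ 0.2082.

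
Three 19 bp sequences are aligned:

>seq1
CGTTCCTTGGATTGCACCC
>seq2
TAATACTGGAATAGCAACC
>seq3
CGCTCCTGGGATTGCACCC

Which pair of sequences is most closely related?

seq1 and seq3

seq1–seq2: 8/19 differ, p = 0.421, d = 0.618.
seq1–seq3: 2/19 differ, p = 0.105, d = 0.113.
seq2–seq3: 7/19 differ, p = 0.368, d = 0.507.
The smallest distance is between seq1 and seq3.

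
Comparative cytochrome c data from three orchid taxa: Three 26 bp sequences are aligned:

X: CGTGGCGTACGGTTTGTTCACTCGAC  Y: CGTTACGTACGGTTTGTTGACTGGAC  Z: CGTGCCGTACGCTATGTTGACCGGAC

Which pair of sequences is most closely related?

X–Y: 4/26 differ, p = 0.154, d = 0.172.
X–Z: 6/26 differ, p = 0.231, d = 0.276.
Y–Z: 5/26 differ, p = 0.192, d = 0.222.
The smallest distance is between X and Y.

X and Y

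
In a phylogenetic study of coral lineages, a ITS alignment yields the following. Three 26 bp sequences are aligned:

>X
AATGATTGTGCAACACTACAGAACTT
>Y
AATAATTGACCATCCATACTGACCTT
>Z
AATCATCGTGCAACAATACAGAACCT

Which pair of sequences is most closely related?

X and Z

X–Y: 8/26 differ, p = 0.308, d = 0.396.
X–Z: 4/26 differ, p = 0.154, d = 0.172.
Y–Z: 9/26 differ, p = 0.346, d = 0.464.
The smallest distance is between X and Z.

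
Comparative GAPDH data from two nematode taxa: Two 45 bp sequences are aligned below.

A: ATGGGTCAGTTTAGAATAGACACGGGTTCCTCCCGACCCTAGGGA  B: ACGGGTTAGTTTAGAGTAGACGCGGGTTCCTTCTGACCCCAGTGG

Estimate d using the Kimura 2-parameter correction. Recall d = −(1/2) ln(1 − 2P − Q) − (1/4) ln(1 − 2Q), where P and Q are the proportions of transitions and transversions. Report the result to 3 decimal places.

0.249

Of 45 sites, 8 differences are transitions and 1 are transversions, so P = 8/45 ≈ 0.177778 and Q = 1/45 ≈ 0.022222.
Under the Kimura two-parameter model, d = −½ ln(1 − 2P − Q) − ¼ ln(1 − 2Q).
1 − 2P − Q = 0.622222, giving −½ ln(0.622222) = 0.237229.
1 − 2Q = 0.955556, giving −¼ ln(0.955556) = 0.011365.
d = 0.237229 + 0.011365 = 0.248594.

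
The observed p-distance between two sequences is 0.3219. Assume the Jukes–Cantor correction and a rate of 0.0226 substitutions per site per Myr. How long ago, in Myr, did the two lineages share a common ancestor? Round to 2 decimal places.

d = −(3/4) ln(1 − 4p/3) = −0.75 ln(1 − 0.4292) = −0.75 ln(0.5708)
  = −0.75 × (-0.560716) = 0.420537 substitutions/site.
Under a molecular clock d = 2μt, so t = d/(2μ) = 0.420537 / (2 × 0.0226) = 9.30 Myr.

9.30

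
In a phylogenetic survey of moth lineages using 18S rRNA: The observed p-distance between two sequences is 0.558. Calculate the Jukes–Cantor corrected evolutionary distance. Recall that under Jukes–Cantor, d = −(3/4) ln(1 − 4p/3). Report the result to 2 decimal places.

d = −(3/4) ln(1 − 4p/3) = −0.75 ln(1 − 0.744) = −0.75 ln(0.256)
  = −0.75 × (-1.362578) = 1.021934 substitutions/site.

1.02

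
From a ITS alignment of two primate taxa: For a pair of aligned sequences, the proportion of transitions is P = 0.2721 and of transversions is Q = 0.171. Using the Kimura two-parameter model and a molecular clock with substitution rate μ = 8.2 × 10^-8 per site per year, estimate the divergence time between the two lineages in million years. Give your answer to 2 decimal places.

4.47

Under the Kimura two-parameter model, d = −½ ln(1 − 2P − Q) − ¼ ln(1 − 2Q).
1 − 2P − Q = 0.2848, giving −½ ln(0.2848) = 0.627984.
1 − 2Q = 0.658, giving −¼ ln(0.658) = 0.104638.
d = 0.627984 + 0.104638 = 0.732622.
Under a molecular clock d = 2μt, so t = d/(2μ) = 0.732622 / (2 × 8.2 × 10^-8) = 4.47 million years.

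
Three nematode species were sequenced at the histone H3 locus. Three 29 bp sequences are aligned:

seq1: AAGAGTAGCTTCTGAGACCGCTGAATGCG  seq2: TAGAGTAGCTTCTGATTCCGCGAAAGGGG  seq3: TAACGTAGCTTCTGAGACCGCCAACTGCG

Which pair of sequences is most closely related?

seq1–seq2: 7/29 differ, p = 0.241, d = 0.291.
seq1–seq3: 6/29 differ, p = 0.207, d = 0.242.
seq2–seq3: 8/29 differ, p = 0.276, d = 0.344.
The smallest distance is between seq1 and seq3.

seq1 and seq3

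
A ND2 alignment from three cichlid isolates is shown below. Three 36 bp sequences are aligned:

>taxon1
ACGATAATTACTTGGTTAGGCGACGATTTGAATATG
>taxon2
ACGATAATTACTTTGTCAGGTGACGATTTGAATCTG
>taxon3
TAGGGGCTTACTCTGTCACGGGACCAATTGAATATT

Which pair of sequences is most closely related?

taxon1 and taxon2

taxon1–taxon2: 4/36 differ, p = 0.111, d = 0.120.
taxon1–taxon3: 14/36 differ, p = 0.389, d = 0.548.
taxon2–taxon3: 13/36 differ, p = 0.361, d = 0.493.
The smallest distance is between taxon1 and taxon2.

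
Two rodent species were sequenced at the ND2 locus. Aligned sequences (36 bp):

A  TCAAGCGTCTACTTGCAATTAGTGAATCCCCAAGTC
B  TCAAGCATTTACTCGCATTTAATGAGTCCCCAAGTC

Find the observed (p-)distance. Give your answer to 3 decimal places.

The sequences differ at 6 of 36 positions (sites 7, 9, 14, 18, 22, 26).
p = 6/36 = 0.166666… ≈ 0.167 (to 3 d.p.).

0.167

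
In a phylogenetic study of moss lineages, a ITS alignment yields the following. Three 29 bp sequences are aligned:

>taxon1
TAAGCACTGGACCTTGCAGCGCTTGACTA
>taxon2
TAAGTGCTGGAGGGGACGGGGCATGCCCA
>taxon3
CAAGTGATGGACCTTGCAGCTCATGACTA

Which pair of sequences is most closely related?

taxon1 and taxon3

taxon1–taxon2: 12/29 differ, p = 0.414, d = 0.602.
taxon1–taxon3: 6/29 differ, p = 0.207, d = 0.242.
taxon2–taxon3: 12/29 differ, p = 0.414, d = 0.602.
The smallest distance is between taxon1 and taxon3.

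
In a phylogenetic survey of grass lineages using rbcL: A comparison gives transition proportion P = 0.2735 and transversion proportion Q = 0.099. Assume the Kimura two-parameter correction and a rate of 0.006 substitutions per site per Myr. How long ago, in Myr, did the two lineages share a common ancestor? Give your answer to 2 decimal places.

Under the Kimura two-parameter model, d = −½ ln(1 − 2P − Q) − ¼ ln(1 − 2Q).
1 − 2P − Q = 0.354, giving −½ ln(0.354) = 0.519229.
1 − 2Q = 0.802, giving −¼ ln(0.802) = 0.055162.
d = 0.519229 + 0.055162 = 0.574391.
Under a molecular clock d = 2μt, so t = d/(2μ) = 0.574391 / (2 × 0.006) = 47.87 Myr.

47.87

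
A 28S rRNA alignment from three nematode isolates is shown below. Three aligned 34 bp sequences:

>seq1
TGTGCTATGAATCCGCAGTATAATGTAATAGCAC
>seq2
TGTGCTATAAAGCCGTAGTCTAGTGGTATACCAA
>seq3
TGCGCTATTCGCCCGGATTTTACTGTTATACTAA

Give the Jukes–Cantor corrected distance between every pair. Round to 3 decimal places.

d(seq1,seq2) = 0.326, d(seq1,seq3) = 0.535, d(seq2,seq3) = 0.423

seq1–seq2: 9/34 sites differ → p ≈ 0.264706, d = −0.75 ln(1 − 0.352941) = 0.326488 ≈ 0.326.
seq1–seq3: 13/34 sites differ → p ≈ 0.382353, d = −0.75 ln(1 − 0.509804) = 0.534712 ≈ 0.535.
seq2–seq3: 11/34 sites differ → p ≈ 0.323529, d = −0.75 ln(1 − 0.431372) = 0.423397 ≈ 0.423.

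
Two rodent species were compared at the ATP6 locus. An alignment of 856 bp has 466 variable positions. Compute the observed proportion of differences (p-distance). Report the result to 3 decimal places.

p = 466/856 = 0.544392… ≈ 0.544 (to 3 d.p.).

0.544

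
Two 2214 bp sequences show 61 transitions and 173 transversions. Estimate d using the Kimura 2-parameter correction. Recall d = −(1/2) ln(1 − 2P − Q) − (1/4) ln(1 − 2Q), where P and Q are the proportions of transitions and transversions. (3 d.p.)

0.114

P = 61/2214 ≈ 0.027552 and Q = 173/2214 ≈ 0.078139.
Under the Kimura two-parameter model, d = −½ ln(1 − 2P − Q) − ¼ ln(1 − 2Q).
1 − 2P − Q = 0.866757, giving −½ ln(0.866757) = 0.071498.
1 − 2Q = 0.843722, giving −¼ ln(0.843722) = 0.042483.
d = 0.071498 + 0.042483 = 0.113981.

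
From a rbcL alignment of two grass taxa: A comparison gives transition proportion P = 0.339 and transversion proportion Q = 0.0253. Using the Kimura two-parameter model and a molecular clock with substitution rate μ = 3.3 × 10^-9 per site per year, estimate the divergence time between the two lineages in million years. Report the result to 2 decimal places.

Under the Kimura two-parameter model, d = −½ ln(1 − 2P − Q) − ¼ ln(1 − 2Q).
1 − 2P − Q = 0.2967, giving −½ ln(0.2967) = 0.607517.
1 − 2Q = 0.9494, giving −¼ ln(0.9494) = 0.012981.
d = 0.607517 + 0.012981 = 0.620498.
Under a molecular clock d = 2μt, so t = d/(2μ) = 0.620498 / (2 × 3.3 × 10^-9) = 94.01 million years.

94.01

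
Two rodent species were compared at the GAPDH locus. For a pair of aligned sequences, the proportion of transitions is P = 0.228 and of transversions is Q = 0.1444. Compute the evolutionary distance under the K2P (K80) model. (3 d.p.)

Under the Kimura two-parameter model, d = −½ ln(1 − 2P − Q) − ¼ ln(1 − 2Q).
1 − 2P − Q = 0.3996, giving −½ ln(0.3996) = 0.458646.
1 − 2Q = 0.7112, giving −¼ ln(0.7112) = 0.085200.
d = 0.458646 + 0.085200 = 0.543846.

0.544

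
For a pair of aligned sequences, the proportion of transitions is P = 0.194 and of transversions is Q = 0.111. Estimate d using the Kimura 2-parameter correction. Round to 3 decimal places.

Under the Kimura two-parameter model, d = −½ ln(1 − 2P − Q) − ¼ ln(1 − 2Q).
1 − 2P − Q = 0.501, giving −½ ln(0.501) = 0.345575.
1 − 2Q = 0.778, giving −¼ ln(0.778) = 0.062757.
d = 0.345575 + 0.062757 = 0.408332.

0.408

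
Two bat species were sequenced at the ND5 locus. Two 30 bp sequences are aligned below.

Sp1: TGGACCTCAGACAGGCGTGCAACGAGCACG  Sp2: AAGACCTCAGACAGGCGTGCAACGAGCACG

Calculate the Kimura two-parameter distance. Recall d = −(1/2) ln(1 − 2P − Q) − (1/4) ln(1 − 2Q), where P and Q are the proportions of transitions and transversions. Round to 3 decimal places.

0.070

Of 30 sites, 1 differences are transitions and 1 are transversions, so P = 1/30 ≈ 0.033333 and Q = 1/30 ≈ 0.033333.
Under the Kimura two-parameter model, d = −½ ln(1 − 2P − Q) − ¼ ln(1 − 2Q).
1 − 2P − Q = 0.900001, giving −½ ln(0.900001) = 0.052680.
1 − 2Q = 0.933334, giving −¼ ln(0.933334) = 0.017248.
d = 0.052680 + 0.017248 = 0.069928.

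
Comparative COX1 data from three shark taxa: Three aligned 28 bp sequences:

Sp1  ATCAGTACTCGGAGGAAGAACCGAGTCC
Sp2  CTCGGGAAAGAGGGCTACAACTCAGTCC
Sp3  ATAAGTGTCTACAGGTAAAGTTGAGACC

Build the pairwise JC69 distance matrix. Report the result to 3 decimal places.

Sp1–Sp2: 13/28 sites differ → p ≈ 0.464286, d = −0.75 ln(1 − 0.619048) = 0.723811 ≈ 0.724.
Sp1–Sp3: 13/28 sites differ → p ≈ 0.464286, d = −0.75 ln(1 − 0.619048) = 0.723811 ≈ 0.724.
Sp2–Sp3: 16/28 sites differ → p ≈ 0.571429, d = −0.75 ln(1 − 0.761905) = 1.076314 ≈ 1.076.

d(Sp1,Sp2) = 0.724, d(Sp1,Sp3) = 0.724, d(Sp2,Sp3) = 1.076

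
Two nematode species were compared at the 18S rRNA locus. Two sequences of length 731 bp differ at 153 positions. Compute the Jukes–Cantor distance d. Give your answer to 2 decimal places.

p = 153/731 ≈ 0.209302.
d = −(3/4) ln(1 − 4p/3) = −0.75 ln(1 − 0.279069) = −0.75 ln(0.720931)
  = −0.75 × (-0.327212) = 0.245409 substitutions/site.

0.25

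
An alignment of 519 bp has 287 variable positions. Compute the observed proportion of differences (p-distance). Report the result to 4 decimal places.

p = 287/519 = 0.552986… ≈ 0.5530 (to 4 d.p.).

0.5530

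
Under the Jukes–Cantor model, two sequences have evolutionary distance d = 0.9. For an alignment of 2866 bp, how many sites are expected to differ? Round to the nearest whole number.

1502

Invert JC69: p = (3/4)(1 − e^(−4d/3)) = 0.75 × (1 − e^(-1.2)) = 0.75 × (1 − 0.301194) = 0.524105.
Expected differing sites = pL ≈ 0.524105 × 2866 = 1502.08493 ≈ 1502.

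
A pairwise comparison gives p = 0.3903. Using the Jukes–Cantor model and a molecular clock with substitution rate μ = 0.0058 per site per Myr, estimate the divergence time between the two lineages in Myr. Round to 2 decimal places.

47.51

d = −(3/4) ln(1 − 4p/3) = −0.75 ln(1 − 0.5204) = −0.75 ln(0.4796)
  = −0.75 × (-0.734803) = 0.551102 substitutions/site.
Under a molecular clock d = 2μt, so t = d/(2μ) = 0.551102 / (2 × 0.0058) = 47.51 Myr.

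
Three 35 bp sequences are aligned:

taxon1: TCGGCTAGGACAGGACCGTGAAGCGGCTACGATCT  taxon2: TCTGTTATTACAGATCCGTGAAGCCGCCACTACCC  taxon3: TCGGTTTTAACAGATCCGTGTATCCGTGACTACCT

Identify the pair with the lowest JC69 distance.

taxon2 and taxon3

taxon1–taxon2: 11/35 differ, p = 0.314, d = 0.407.
taxon1–taxon3: 13/35 differ, p = 0.371, d = 0.513.
taxon2–taxon3: 8/35 differ, p = 0.229, d = 0.273.
The smallest distance is between taxon2 and taxon3.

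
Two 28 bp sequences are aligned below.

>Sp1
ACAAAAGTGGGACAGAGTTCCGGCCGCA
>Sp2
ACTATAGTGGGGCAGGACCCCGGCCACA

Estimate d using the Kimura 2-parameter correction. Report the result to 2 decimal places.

0.39

Of 28 sites, 6 differences are transitions and 2 are transversions, so P = 6/28 ≈ 0.214286 and Q = 2/28 ≈ 0.071429.
Under the Kimura two-parameter model, d = −½ ln(1 − 2P − Q) − ¼ ln(1 − 2Q).
1 − 2P − Q = 0.499999, giving −½ ln(0.499999) = 0.346575.
1 − 2Q = 0.857142, giving −¼ ln(0.857142) = 0.038538.
d = 0.346575 + 0.038538 = 0.385113.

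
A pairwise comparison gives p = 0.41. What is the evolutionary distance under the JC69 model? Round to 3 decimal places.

0.593

d = −(3/4) ln(1 − 4p/3) = −0.75 ln(1 − 0.546667) = −0.75 ln(0.453333)
  = −0.75 × (-0.791128) = 0.593346 substitutions/site.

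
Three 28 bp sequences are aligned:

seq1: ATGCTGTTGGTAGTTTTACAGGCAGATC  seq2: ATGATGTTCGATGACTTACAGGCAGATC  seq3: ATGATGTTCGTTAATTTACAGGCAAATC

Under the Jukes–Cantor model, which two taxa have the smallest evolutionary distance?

seq1–seq2: 6/28 differ, p = 0.214, d = 0.252.
seq1–seq3: 6/28 differ, p = 0.214, d = 0.252.
seq2–seq3: 4/28 differ, p = 0.143, d = 0.158.
The smallest distance is between seq2 and seq3.

seq2 and seq3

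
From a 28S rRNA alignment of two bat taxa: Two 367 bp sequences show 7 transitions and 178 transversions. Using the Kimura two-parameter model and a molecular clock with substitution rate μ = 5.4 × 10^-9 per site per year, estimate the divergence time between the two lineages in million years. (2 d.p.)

115.48

P = 7/367 ≈ 0.019074 and Q = 178/367 ≈ 0.485014.
Under the Kimura two-parameter model, d = −½ ln(1 − 2P − Q) − ¼ ln(1 − 2Q).
1 − 2P − Q = 0.476838, giving −½ ln(0.476838) = 0.370289.
1 − 2Q = 0.029972, giving −¼ ln(0.029972) = 0.876873.
d = 0.370289 + 0.876873 = 1.247162.
Under a molecular clock d = 2μt, so t = d/(2μ) = 1.247162 / (2 × 5.4 × 10^-9) = 115.48 million years.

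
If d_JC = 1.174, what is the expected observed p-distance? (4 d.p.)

0.5932

p = (3/4)(1 − e^(−4d/3)) = 0.75 × (1 − e^(-1.565333)) = 0.75 × (1 − 0.209018) = 0.593237.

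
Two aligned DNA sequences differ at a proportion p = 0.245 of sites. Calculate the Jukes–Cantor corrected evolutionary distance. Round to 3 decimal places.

d = −(3/4) ln(1 − 4p/3) = −0.75 ln(1 − 0.326667) = −0.75 ln(0.673333)
  = −0.75 × (-0.395515) = 0.296636 substitutions/site.

0.297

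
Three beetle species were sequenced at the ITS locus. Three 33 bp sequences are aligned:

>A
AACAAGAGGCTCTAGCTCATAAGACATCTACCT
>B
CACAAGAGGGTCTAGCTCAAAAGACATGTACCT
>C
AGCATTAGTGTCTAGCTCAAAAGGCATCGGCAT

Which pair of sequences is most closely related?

A–B: 4/33 differ, p = 0.121, d = 0.132.
A–C: 10/33 differ, p = 0.303, d = 0.388.
B–C: 10/33 differ, p = 0.303, d = 0.388.
The smallest distance is between A and B.

A and B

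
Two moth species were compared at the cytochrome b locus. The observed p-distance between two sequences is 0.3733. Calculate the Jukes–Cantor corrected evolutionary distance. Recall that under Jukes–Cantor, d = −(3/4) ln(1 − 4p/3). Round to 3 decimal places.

d = −(3/4) ln(1 − 4p/3) = −0.75 ln(1 − 0.497733) = −0.75 ln(0.502267)
  = −0.75 × (-0.688623) = 0.516467 substitutions/site.

0.516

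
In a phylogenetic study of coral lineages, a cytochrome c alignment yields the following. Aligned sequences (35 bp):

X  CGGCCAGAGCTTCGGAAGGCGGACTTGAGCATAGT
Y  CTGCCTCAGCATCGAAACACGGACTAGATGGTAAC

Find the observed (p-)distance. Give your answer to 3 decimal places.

The sequences differ at 13 of 35 positions.
p = 13/35 = 0.371428… ≈ 0.371 (to 3 d.p.).

0.371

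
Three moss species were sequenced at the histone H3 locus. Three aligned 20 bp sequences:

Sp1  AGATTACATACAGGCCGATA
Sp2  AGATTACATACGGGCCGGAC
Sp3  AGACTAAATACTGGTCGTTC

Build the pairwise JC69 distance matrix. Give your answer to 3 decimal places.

Sp1–Sp2: 4/20 sites differ → p = 0.2, d = −0.75 ln(1 − 0.266667) = 0.232617 ≈ 0.233.
Sp1–Sp3: 6/20 sites differ → p = 0.3, d = −0.75 ln(1 − 0.4) = 0.383119 ≈ 0.383.
Sp2–Sp3: 6/20 sites differ → p = 0.3, d = −0.75 ln(1 − 0.4) = 0.383119 ≈ 0.383.

d(Sp1,Sp2) = 0.233, d(Sp1,Sp3) = 0.383, d(Sp2,Sp3) = 0.383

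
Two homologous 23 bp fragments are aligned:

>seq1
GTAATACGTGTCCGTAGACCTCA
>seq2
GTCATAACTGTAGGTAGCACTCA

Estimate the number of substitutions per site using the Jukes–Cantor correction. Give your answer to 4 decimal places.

0.3904

The sequences differ at 7 of 23 sites (3, 7, 8, 12, 13, 18, 19), so p = 7/23 ≈ 0.304348.
d = −(3/4) ln(1 − 4p/3) = −0.75 ln(1 − 0.405797) = −0.75 ln(0.594203)
  = −0.75 × (-0.520534) = 0.390401 substitutions/site.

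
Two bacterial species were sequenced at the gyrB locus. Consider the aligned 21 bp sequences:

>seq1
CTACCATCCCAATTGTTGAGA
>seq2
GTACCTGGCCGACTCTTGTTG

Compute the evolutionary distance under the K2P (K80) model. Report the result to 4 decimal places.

Of 21 sites, 3 differences are transitions and 7 are transversions, so P = 3/21 ≈ 0.142857 and Q = 7/21 ≈ 0.333333.
Under the Kimura two-parameter model, d = −½ ln(1 − 2P − Q) − ¼ ln(1 − 2Q).
1 − 2P − Q = 0.380953, giving −½ ln(0.380953) = 0.482540.
1 − 2Q = 0.333334, giving −¼ ln(0.333334) = 0.274653.
d = 0.482540 + 0.274653 = 0.757193.

0.7572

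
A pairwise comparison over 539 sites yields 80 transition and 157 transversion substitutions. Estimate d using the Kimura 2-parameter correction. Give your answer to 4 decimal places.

P = 80/539 ≈ 0.148423 and Q = 157/539 ≈ 0.29128.
Under the Kimura two-parameter model, d = −½ ln(1 − 2P − Q) − ¼ ln(1 − 2Q).
1 − 2P − Q = 0.411874, giving −½ ln(0.411874) = 0.443519.
1 − 2Q = 0.41744, giving −¼ ln(0.41744) = 0.218404.
d = 0.443519 + 0.218404 = 0.661923.

0.6619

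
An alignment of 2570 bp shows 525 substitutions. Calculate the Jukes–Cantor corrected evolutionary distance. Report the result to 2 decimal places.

p = 525/2570 ≈ 0.20428.
d = −(3/4) ln(1 − 4p/3) = −0.75 ln(1 − 0.272373) = −0.75 ln(0.727627)
  = −0.75 × (-0.317967) = 0.238475 substitutions/site.

0.24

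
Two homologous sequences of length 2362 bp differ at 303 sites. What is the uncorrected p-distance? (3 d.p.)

0.128

p = 303/2362 = 0.128281… ≈ 0.128 (to 3 d.p.).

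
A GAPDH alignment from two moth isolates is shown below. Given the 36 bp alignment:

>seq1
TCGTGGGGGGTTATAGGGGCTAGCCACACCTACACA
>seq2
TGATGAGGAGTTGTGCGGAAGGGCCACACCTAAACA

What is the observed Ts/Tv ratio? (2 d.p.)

Transitions are A↔G and C↔T; transversions are all other mismatches.
Transitions: 7. Transversions: 5.
R = 7/5 = 1.40.

1.40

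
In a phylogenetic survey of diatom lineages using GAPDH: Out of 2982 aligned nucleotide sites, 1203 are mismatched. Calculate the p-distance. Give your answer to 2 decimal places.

0.40

p = 1203/2982 = 0.403420… ≈ 0.40 (to 2 d.p.).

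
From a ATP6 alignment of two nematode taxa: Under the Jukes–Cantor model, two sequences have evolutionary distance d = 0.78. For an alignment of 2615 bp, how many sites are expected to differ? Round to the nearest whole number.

Invert JC69: p = (3/4)(1 − e^(−4d/3)) = 0.75 × (1 − e^(-1.04)) = 0.75 × (1 − 0.353455) = 0.484909.
Expected differing sites = pL ≈ 0.484909 × 2615 = 1268.037035 ≈ 1268.

1268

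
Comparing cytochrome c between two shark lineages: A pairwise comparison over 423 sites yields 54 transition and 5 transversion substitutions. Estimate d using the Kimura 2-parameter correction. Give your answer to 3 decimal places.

0.161

P = 54/423 ≈ 0.12766 and Q = 5/423 ≈ 0.01182.
Under the Kimura two-parameter model, d = −½ ln(1 − 2P − Q) − ¼ ln(1 − 2Q).
1 − 2P − Q = 0.73286, giving −½ ln(0.73286) = 0.155400.
1 − 2Q = 0.97636, giving −¼ ln(0.97636) = 0.005981.
d = 0.155400 + 0.005981 = 0.161381.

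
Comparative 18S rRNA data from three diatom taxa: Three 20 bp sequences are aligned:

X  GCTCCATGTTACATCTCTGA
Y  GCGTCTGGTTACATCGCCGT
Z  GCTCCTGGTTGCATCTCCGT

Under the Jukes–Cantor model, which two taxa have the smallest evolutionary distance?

X–Y: 7/20 differ, p = 0.350, d = 0.471.
X–Z: 5/20 differ, p = 0.250, d = 0.304.
Y–Z: 4/20 differ, p = 0.200, d = 0.233.
The smallest distance is between Y and Z.

Y and Z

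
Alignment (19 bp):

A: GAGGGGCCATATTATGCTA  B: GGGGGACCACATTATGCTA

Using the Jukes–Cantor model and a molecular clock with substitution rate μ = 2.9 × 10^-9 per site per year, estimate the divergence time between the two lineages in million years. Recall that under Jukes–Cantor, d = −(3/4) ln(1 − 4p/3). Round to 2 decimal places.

30.57

The sequences differ at 3 of 19 sites (2, 6, 10), so p = 3/19 ≈ 0.157895.
d = −(3/4) ln(1 − 4p/3) = −0.75 ln(1 − 0.210527) = −0.75 ln(0.789473)
  = −0.75 × (-0.236390) = 0.177293 substitutions/site.
Under a molecular clock d = 2μt, so t = d/(2μ) = 0.177293 / (2 × 2.9 × 10^-9) = 30.57 million years.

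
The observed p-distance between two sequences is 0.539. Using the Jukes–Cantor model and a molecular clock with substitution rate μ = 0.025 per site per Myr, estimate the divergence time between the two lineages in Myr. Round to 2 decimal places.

d = −(3/4) ln(1 − 4p/3) = −0.75 ln(1 − 0.718667) = −0.75 ln(0.281333)
  = −0.75 × (-1.268216) = 0.951162 substitutions/site.
Under a molecular clock d = 2μt, so t = d/(2μ) = 0.951162 / (2 × 0.025) = 19.02 Myr.

19.02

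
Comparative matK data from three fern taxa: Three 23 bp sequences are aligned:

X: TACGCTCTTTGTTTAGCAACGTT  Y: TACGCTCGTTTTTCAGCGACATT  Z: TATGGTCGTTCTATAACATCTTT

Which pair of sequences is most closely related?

X–Y: 5/23 differ, p = 0.217, d = 0.257.
X–Z: 8/23 differ, p = 0.348, d = 0.467.
Y–Z: 9/23 differ, p = 0.391, d = 0.553.
The smallest distance is between X and Y.

X and Y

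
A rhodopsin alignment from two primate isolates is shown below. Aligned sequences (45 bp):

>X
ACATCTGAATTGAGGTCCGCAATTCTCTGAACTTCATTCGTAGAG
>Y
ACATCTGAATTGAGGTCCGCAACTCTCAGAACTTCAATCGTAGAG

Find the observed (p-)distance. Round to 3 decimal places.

0.067

The sequences differ at 3 of 45 positions (sites 23, 28, 37).
p = 3/45 = 0.066666… ≈ 0.067 (to 3 d.p.).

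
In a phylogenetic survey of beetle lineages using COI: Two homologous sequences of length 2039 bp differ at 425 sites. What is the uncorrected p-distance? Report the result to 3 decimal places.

p = 425/2039 = 0.208435… ≈ 0.208 (to 3 d.p.).

0.208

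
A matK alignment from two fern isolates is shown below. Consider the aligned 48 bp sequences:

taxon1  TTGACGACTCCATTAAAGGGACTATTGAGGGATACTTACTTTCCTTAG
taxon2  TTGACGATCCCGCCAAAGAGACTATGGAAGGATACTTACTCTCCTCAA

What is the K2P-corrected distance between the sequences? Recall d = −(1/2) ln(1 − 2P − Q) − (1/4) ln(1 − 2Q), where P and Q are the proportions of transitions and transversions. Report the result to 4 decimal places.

0.2983

Of 48 sites, 10 differences are transitions and 1 are transversions, so P = 10/48 ≈ 0.208333 and Q = 1/48 ≈ 0.020833.
Under the Kimura two-parameter model, d = −½ ln(1 − 2P − Q) − ¼ ln(1 − 2Q).
1 − 2P − Q = 0.562501, giving −½ ln(0.562501) = 0.287681.
1 − 2Q = 0.958334, giving −¼ ln(0.958334) = 0.010640.
d = 0.287681 + 0.010640 = 0.298321.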